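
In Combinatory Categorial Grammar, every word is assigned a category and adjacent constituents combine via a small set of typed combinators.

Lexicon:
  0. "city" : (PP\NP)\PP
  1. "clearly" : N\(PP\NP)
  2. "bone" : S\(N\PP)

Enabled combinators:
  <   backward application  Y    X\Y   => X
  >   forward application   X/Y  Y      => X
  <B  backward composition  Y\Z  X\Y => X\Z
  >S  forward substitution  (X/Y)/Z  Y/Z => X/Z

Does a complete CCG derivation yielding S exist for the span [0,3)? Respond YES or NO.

YES

[0,3] S   <
  [0,2] N\PP   <B
    [0,1] "city" : (PP\NP)\PP
    [1,2] "clearly" : N\(PP\NP)
  [2,3] "bone" : S\(N\PP)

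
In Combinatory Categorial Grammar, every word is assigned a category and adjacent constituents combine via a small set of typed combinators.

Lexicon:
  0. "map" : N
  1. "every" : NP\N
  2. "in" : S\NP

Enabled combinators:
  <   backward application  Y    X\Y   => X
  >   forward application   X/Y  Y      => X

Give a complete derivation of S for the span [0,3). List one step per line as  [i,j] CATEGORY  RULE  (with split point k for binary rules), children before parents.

[0,3] S   <
  [0,2] NP   <
    [0,1] "map" : N
    [1,2] "every" : NP\N
  [2,3] "in" : S\NP

[0,1] N  lex  "map"
[1,2] NP\N  lex  "every"
[0,2] NP  <  k=1
[2,3] S\NP  lex  "in"
[0,3] S  <  k=2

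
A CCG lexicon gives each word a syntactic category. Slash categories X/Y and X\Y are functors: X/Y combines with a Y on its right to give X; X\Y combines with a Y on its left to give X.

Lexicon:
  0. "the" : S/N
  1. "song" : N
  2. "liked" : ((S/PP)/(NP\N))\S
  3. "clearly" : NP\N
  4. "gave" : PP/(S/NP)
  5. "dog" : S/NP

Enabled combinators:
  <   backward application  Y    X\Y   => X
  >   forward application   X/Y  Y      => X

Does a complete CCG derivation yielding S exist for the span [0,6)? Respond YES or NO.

YES

[0,6] S   >
  [0,4] S/PP   >
    [0,3] (S/PP)/(NP\N)   <
      [0,2] S   >
        [0,1] "the" : S/N
        [1,2] "song" : N
      [2,3] "liked" : ((S/PP)/(NP\N))\S
    [3,4] "clearly" : NP\N
  [4,6] PP   >
    [4,5] "gave" : PP/(S/NP)
    [5,6] "dog" : S/NP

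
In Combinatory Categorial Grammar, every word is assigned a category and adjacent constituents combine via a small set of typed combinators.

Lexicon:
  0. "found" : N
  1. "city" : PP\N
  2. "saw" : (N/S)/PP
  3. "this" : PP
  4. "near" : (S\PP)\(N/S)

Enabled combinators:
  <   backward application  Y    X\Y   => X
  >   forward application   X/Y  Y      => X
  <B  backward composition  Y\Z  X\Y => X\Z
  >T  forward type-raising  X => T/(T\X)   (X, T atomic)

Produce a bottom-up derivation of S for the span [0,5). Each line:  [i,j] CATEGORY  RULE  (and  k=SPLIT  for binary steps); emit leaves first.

[0,1] N  lex  "found"
[0,1] PP/(PP\N)  >T
[1,2] PP\N  lex  "city"
[0,2] PP  >  k=1
[2,3] (N/S)/PP  lex  "saw"
[3,4] PP  lex  "this"
[2,4] N/S  >  k=3
[4,5] (S\PP)\(N/S)  lex  "near"
[2,5] S\PP  <  k=4
[0,5] S  <  k=2

[0,5] S   <
  [0,2] PP   >
    [0,1] PP/(PP\N)   >T
      [0,1] "found" : N
    [1,2] "city" : PP\N
  [2,5] S\PP   <
    [2,4] N/S   >
      [2,3] "saw" : (N/S)/PP
      [3,4] "this" : PP
    [4,5] "near" : (S\PP)\(N/S)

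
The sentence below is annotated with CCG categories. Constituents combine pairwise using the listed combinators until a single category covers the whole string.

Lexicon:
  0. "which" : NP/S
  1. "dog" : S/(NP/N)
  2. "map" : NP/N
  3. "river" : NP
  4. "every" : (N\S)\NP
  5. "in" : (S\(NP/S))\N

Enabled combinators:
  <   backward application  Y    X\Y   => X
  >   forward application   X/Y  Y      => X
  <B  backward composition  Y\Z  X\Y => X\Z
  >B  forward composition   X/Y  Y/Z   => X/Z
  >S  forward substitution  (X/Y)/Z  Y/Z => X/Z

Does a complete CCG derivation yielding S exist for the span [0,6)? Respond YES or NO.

[0,6] S   <
  [0,1] "which" : NP/S
  [1,6] S\(NP/S)   <
    [1,5] N   <
      [1,3] S   >
        [1,2] "dog" : S/(NP/N)
        [2,3] "map" : NP/N
      [3,5] N\S   <
        [3,4] "river" : NP
        [4,5] "every" : (N\S)\NP
    [5,6] "in" : (S\(NP/S))\N

YES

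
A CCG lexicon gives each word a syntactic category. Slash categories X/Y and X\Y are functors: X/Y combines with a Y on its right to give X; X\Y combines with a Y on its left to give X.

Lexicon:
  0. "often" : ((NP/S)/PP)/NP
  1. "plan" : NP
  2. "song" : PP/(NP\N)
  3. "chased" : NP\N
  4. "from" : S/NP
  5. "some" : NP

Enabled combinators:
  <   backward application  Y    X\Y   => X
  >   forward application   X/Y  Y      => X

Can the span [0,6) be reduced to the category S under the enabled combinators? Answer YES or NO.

((NP/S)/PP)/NP NP PP/(NP\N) NP\N S/NP NP
CKY chart[0,6] = {NP}; S ∉ chart

NO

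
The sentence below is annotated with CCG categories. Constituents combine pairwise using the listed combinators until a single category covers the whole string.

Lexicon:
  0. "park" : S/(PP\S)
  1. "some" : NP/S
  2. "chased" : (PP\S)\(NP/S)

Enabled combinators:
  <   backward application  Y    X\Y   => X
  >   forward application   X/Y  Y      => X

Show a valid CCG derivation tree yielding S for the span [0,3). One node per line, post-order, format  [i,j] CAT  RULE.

[0,3] S   >
  [0,1] "park" : S/(PP\S)
  [1,3] PP\S   <
    [1,2] "some" : NP/S
    [2,3] "chased" : (PP\S)\(NP/S)

[0,1] S/(PP\S)  lex  "park"
[1,2] NP/S  lex  "some"
[2,3] (PP\S)\(NP/S)  lex  "chased"
[1,3] PP\S  <  k=2
[0,3] S  >  k=1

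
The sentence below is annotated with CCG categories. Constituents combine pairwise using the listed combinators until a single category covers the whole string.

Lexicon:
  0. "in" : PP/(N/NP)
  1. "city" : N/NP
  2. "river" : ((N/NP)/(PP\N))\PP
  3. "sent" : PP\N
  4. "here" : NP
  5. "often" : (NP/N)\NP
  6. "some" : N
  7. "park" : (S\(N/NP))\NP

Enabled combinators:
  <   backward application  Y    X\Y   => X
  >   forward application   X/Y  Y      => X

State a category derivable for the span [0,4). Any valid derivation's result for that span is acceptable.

N/NP

[0,8] S   <
  [0,4] N/NP   >
    [0,3] (N/NP)/(PP\N)   <
      [0,2] PP   >
        [0,1] "in" : PP/(N/NP)
        [1,2] "city" : N/NP
      [2,3] "river" : ((N/NP)/(PP\N))\PP
    [3,4] "sent" : PP\N
  [4,8] S\(N/NP)   <
    [4,7] NP   >
      [4,6] NP/N   <
        [4,5] "here" : NP
        [5,6] "often" : (NP/N)\NP
      [6,7] "some" : N
    [7,8] "park" : (S\(N/NP))\NP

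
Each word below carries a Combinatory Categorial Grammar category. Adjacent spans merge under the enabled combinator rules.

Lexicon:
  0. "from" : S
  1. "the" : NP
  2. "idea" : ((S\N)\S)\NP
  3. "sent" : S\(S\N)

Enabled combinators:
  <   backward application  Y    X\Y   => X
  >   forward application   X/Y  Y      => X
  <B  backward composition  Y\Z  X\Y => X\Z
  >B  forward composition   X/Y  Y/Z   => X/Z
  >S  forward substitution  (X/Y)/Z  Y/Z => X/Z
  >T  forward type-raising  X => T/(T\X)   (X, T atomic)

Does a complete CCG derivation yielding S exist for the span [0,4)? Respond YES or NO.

YES

[0,4] S   <
  [0,3] S\N   <
    [0,1] "from" : S
    [1,3] (S\N)\S   <
      [1,2] "the" : NP
      [2,3] "idea" : ((S\N)\S)\NP
  [3,4] "sent" : S\(S\N)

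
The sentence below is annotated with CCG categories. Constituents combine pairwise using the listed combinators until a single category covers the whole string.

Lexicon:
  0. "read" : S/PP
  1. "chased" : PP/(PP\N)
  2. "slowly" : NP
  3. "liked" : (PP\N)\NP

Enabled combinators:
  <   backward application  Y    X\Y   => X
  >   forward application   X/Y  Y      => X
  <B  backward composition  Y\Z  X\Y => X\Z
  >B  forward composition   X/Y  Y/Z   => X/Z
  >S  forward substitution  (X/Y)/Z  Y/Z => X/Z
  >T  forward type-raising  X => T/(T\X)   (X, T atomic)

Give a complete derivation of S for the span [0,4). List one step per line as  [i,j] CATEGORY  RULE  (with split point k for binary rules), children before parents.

[0,1] S/PP  lex  "read"
[1,2] PP/(PP\N)  lex  "chased"
[2,3] NP  lex  "slowly"
[3,4] (PP\N)\NP  lex  "liked"
[2,4] PP\N  <  k=3
[1,4] PP  >  k=2
[0,4] S  >  k=1

[0,4] S   >
  [0,1] "read" : S/PP
  [1,4] PP   >
    [1,2] "chased" : PP/(PP\N)
    [2,4] PP\N   <
      [2,3] "slowly" : NP
      [3,4] "liked" : (PP\N)\NP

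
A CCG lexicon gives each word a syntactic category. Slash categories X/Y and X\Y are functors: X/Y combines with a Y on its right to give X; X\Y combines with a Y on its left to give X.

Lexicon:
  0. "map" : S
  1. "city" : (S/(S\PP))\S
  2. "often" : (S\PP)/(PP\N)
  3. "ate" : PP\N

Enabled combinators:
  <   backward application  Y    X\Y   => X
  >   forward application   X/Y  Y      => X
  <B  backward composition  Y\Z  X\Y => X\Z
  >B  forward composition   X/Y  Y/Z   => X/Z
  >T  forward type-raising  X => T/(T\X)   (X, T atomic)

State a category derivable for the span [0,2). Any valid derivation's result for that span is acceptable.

S/(S\PP)

[0,4] S   >
  [0,2] S/(S\PP)   <
    [0,1] "map" : S
    [1,2] "city" : (S/(S\PP))\S
  [2,4] S\PP   >
    [2,3] "often" : (S\PP)/(PP\N)
    [3,4] "ate" : PP\N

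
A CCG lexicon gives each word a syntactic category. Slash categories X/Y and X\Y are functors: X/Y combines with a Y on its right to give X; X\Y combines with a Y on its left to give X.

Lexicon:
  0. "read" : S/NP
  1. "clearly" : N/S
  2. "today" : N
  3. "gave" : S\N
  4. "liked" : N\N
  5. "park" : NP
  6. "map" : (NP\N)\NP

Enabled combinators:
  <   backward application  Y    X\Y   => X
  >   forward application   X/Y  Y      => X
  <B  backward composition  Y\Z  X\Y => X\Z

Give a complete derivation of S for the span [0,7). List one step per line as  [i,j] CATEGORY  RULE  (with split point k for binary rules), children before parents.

[0,7] S   >
  [0,1] "read" : S/NP
  [1,7] NP   <
    [1,4] N   >
      [1,2] "clearly" : N/S
      [2,4] S   <
        [2,3] "today" : N
        [3,4] "gave" : S\N
    [4,7] NP\N   <B
      [4,5] "liked" : N\N
      [5,7] NP\N   <
        [5,6] "park" : NP
        [6,7] "map" : (NP\N)\NP

[0,1] S/NP  lex  "read"
[1,2] N/S  lex  "clearly"
[2,3] N  lex  "today"
[3,4] S\N  lex  "gave"
[2,4] S  <  k=3
[1,4] N  >  k=2
[4,5] N\N  lex  "liked"
[5,6] NP  lex  "park"
[6,7] (NP\N)\NP  lex  "map"
[5,7] NP\N  <  k=6
[4,7] NP\N  <B  k=5
[1,7] NP  <  k=4
[0,7] S  >  k=1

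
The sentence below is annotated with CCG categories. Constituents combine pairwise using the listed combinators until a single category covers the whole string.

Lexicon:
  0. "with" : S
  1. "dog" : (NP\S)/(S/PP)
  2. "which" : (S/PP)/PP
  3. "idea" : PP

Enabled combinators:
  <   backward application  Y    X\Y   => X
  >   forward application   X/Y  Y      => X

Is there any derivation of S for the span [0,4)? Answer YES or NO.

NO

S (NP\S)/(S/PP) (S/PP)/PP PP
CKY chart[0,4] = {NP}; S ∉ chart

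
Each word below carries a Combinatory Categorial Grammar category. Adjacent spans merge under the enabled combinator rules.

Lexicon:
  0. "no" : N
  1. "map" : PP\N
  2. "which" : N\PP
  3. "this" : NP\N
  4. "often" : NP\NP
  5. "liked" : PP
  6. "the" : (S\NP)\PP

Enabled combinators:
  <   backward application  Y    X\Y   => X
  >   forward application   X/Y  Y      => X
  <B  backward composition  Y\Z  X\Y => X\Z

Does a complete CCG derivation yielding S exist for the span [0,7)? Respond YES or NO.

[0,7] S   <
  [0,1] "no" : N
  [1,7] S\N   <B
    [1,5] NP\N   <B
      [1,3] N\N   <B
        [1,2] "map" : PP\N
        [2,3] "which" : N\PP
      [3,5] NP\N   <B
        [3,4] "this" : NP\N
        [4,5] "often" : NP\NP
    [5,7] S\NP   <
      [5,6] "liked" : PP
      [6,7] "the" : (S\NP)\PP

YES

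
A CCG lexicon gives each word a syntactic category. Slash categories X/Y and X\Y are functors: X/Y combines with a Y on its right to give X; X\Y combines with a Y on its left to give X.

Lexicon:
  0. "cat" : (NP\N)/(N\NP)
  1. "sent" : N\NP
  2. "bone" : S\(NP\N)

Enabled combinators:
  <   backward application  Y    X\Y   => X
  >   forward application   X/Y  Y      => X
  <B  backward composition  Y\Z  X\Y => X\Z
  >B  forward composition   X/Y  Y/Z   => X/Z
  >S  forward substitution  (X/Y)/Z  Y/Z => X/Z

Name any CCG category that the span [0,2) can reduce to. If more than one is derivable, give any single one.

[0,3] S   <
  [0,2] NP\N   >
    [0,1] "cat" : (NP\N)/(N\NP)
    [1,2] "sent" : N\NP
  [2,3] "bone" : S\(NP\N)

NP\N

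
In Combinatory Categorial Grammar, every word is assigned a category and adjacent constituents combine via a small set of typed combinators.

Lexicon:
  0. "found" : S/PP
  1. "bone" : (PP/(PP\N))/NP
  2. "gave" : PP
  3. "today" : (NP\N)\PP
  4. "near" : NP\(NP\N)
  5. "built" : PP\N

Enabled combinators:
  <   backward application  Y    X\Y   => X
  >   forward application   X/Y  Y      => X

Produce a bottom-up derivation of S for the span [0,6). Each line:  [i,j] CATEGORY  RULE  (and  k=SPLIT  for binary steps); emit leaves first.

[0,1] S/PP  lex  "found"
[1,2] (PP/(PP\N))/NP  lex  "bone"
[2,3] PP  lex  "gave"
[3,4] (NP\N)\PP  lex  "today"
[2,4] NP\N  <  k=3
[4,5] NP\(NP\N)  lex  "near"
[2,5] NP  <  k=4
[1,5] PP/(PP\N)  >  k=2
[5,6] PP\N  lex  "built"
[1,6] PP  >  k=5
[0,6] S  >  k=1

[0,6] S   >
  [0,1] "found" : S/PP
  [1,6] PP   >
    [1,5] PP/(PP\N)   >
      [1,2] "bone" : (PP/(PP\N))/NP
      [2,5] NP   <
        [2,4] NP\N   <
          [2,3] "gave" : PP
          [3,4] "today" : (NP\N)\PP
        [4,5] "near" : NP\(NP\N)
    [5,6] "built" : PP\N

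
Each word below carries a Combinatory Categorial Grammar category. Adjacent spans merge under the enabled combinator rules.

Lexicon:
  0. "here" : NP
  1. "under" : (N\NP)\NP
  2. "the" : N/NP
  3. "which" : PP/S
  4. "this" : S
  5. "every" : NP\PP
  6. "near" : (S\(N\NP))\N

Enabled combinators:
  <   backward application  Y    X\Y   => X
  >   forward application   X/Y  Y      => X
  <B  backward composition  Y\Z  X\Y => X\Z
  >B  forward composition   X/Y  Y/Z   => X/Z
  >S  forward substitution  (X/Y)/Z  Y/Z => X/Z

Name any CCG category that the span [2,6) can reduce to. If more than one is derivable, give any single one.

[0,7] S   <
  [0,2] N\NP   <
    [0,1] "here" : NP
    [1,2] "under" : (N\NP)\NP
  [2,7] S\(N\NP)   <
    [2,6] N   >
      [2,3] "the" : N/NP
      [3,6] NP   <
        [3,5] PP   >
          [3,4] "which" : PP/S
          [4,5] "this" : S
        [5,6] "every" : NP\PP
    [6,7] "near" : (S\(N\NP))\N

N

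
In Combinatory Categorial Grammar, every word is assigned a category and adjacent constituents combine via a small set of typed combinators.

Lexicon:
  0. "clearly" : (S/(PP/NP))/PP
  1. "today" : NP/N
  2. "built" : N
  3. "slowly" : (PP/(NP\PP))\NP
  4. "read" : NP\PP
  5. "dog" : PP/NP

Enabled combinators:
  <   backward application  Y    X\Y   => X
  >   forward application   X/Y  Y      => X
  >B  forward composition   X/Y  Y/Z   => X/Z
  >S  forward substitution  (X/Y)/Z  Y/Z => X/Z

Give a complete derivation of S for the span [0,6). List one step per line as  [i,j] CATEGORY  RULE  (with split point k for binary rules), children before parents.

[0,1] (S/(PP/NP))/PP  lex  "clearly"
[1,2] NP/N  lex  "today"
[2,3] N  lex  "built"
[1,3] NP  >  k=2
[3,4] (PP/(NP\PP))\NP  lex  "slowly"
[1,4] PP/(NP\PP)  <  k=3
[4,5] NP\PP  lex  "read"
[1,5] PP  >  k=4
[0,5] S/(PP/NP)  >  k=1
[5,6] PP/NP  lex  "dog"
[0,6] S  >  k=5

[0,6] S   >
  [0,5] S/(PP/NP)   >
    [0,1] "clearly" : (S/(PP/NP))/PP
    [1,5] PP   >
      [1,4] PP/(NP\PP)   <
        [1,3] NP   >
          [1,2] "today" : NP/N
          [2,3] "built" : N
        [3,4] "slowly" : (PP/(NP\PP))\NP
      [4,5] "read" : NP\PP
  [5,6] "dog" : PP/NP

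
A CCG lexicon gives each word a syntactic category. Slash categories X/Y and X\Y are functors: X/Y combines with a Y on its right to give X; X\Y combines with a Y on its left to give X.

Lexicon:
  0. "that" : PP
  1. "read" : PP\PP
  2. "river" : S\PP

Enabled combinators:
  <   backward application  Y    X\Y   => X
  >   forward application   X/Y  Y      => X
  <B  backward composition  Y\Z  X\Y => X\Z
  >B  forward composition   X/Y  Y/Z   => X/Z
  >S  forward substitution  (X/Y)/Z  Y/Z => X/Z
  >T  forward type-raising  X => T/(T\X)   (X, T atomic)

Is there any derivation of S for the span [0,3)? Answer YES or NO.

YES

[0,3] S   >
  [0,1] S/(S\PP)   >T
    [0,1] "that" : PP
  [1,3] S\PP   <B
    [1,2] "read" : PP\PP
    [2,3] "river" : S\PP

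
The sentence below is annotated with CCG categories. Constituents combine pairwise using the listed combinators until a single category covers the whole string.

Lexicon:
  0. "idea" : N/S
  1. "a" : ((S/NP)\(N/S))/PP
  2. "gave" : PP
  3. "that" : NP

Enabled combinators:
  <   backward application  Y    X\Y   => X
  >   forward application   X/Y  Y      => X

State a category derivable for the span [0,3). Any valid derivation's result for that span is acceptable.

[0,4] S   >
  [0,3] S/NP   <
    [0,1] "idea" : N/S
    [1,3] (S/NP)\(N/S)   >
      [1,2] "a" : ((S/NP)\(N/S))/PP
      [2,3] "gave" : PP
  [3,4] "that" : NP

S/NP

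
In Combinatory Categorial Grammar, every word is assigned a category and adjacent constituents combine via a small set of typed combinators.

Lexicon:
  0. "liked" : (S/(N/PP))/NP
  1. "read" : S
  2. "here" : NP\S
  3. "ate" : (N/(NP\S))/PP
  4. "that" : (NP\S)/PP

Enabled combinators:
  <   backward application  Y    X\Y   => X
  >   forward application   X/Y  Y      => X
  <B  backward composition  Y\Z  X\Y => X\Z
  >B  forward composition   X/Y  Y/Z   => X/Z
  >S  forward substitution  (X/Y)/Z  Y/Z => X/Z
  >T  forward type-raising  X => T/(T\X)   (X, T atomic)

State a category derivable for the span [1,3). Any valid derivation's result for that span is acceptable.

NP

[0,5] S   >
  [0,3] S/(N/PP)   >
    [0,1] "liked" : (S/(N/PP))/NP
    [1,3] NP   >
      [1,2] NP/(NP\S)   >T
        [1,2] "read" : S
      [2,3] "here" : NP\S
  [3,5] N/PP   >S
    [3,4] "ate" : (N/(NP\S))/PP
    [4,5] "that" : (NP\S)/PP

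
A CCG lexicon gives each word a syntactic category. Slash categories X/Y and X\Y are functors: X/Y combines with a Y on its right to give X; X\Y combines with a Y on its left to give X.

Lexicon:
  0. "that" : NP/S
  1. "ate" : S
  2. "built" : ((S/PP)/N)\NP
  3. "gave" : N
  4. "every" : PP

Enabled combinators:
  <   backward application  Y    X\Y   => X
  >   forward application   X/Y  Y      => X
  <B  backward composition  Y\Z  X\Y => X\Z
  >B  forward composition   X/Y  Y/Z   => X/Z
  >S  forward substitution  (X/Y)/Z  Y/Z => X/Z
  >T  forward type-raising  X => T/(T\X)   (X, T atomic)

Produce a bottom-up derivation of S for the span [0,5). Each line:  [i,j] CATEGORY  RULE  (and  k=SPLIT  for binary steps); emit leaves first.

[0,1] NP/S  lex  "that"
[1,2] S  lex  "ate"
[0,2] NP  >  k=1
[2,3] ((S/PP)/N)\NP  lex  "built"
[0,3] (S/PP)/N  <  k=2
[3,4] N  lex  "gave"
[0,4] S/PP  >  k=3
[4,5] PP  lex  "every"
[0,5] S  >  k=4

[0,5] S   >
  [0,4] S/PP   >
    [0,3] (S/PP)/N   <
      [0,2] NP   >
        [0,1] "that" : NP/S
        [1,2] "ate" : S
      [2,3] "built" : ((S/PP)/N)\NP
    [3,4] "gave" : N
  [4,5] "every" : PP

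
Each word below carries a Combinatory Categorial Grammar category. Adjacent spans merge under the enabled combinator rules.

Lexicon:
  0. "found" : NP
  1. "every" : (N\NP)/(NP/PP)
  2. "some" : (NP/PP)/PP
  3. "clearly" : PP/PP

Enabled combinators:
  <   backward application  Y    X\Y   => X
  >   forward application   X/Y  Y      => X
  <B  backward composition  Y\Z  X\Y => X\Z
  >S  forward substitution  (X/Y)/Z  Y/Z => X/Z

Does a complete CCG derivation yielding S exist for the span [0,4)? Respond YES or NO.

NO

NP (N\NP)/(NP/PP) (NP/PP)/PP PP/PP
CKY chart[0,4] = {N}; S ∉ chart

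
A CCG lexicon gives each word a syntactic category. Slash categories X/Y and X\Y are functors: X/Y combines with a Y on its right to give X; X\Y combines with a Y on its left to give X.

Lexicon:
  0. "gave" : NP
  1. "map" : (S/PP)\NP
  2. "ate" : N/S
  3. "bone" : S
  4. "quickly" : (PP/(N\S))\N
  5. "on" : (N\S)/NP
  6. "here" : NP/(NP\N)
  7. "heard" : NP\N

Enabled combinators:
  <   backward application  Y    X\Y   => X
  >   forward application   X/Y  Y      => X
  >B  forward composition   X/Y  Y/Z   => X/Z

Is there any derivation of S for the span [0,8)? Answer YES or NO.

[0,8] S   >
  [0,2] S/PP   <
    [0,1] "gave" : NP
    [1,2] "map" : (S/PP)\NP
  [2,8] PP   >
    [2,5] PP/(N\S)   <
      [2,4] N   >
        [2,3] "ate" : N/S
        [3,4] "bone" : S
      [4,5] "quickly" : (PP/(N\S))\N
    [5,8] N\S   >
      [5,6] "on" : (N\S)/NP
      [6,8] NP   >
        [6,7] "here" : NP/(NP\N)
        [7,8] "heard" : NP\N

YES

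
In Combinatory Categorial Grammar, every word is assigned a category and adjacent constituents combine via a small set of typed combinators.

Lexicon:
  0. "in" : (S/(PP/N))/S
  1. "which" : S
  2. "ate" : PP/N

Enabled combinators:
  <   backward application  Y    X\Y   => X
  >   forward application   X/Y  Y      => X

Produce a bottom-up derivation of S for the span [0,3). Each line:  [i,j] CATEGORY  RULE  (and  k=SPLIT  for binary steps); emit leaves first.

[0,1] (S/(PP/N))/S  lex  "in"
[1,2] S  lex  "which"
[0,2] S/(PP/N)  >  k=1
[2,3] PP/N  lex  "ate"
[0,3] S  >  k=2

[0,3] S   >
  [0,2] S/(PP/N)   >
    [0,1] "in" : (S/(PP/N))/S
    [1,2] "which" : S
  [2,3] "ate" : PP/N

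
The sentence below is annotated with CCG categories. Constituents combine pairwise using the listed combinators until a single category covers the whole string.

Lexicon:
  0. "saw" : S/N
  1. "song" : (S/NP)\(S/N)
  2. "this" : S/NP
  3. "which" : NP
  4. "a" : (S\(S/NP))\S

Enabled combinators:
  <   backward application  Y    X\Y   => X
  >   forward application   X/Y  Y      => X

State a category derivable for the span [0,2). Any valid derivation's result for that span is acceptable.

[0,5] S   <
  [0,2] S/NP   <
    [0,1] "saw" : S/N
    [1,2] "song" : (S/NP)\(S/N)
  [2,5] S\(S/NP)   <
    [2,4] S   >
      [2,3] "this" : S/NP
      [3,4] "which" : NP
    [4,5] "a" : (S\(S/NP))\S

S/NP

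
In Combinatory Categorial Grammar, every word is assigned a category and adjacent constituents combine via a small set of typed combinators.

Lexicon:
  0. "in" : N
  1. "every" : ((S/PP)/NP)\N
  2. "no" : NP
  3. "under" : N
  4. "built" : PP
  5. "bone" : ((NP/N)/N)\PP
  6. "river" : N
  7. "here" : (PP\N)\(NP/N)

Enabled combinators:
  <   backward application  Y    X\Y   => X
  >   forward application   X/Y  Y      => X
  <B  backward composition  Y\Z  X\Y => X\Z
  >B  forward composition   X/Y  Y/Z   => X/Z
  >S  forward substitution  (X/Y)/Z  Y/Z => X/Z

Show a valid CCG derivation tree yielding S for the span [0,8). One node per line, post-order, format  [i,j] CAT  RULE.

[0,8] S   >
  [0,3] S/PP   >
    [0,2] (S/PP)/NP   <
      [0,1] "in" : N
      [1,2] "every" : ((S/PP)/NP)\N
    [2,3] "no" : NP
  [3,8] PP   <
    [3,4] "under" : N
    [4,8] PP\N   <
      [4,7] NP/N   >
        [4,6] (NP/N)/N   <
          [4,5] "built" : PP
          [5,6] "bone" : ((NP/N)/N)\PP
        [6,7] "river" : N
      [7,8] "here" : (PP\N)\(NP/N)

[0,1] N  lex  "in"
[1,2] ((S/PP)/NP)\N  lex  "every"
[0,2] (S/PP)/NP  <  k=1
[2,3] NP  lex  "no"
[0,3] S/PP  >  k=2
[3,4] N  lex  "under"
[4,5] PP  lex  "built"
[5,6] ((NP/N)/N)\PP  lex  "bone"
[4,6] (NP/N)/N  <  k=5
[6,7] N  lex  "river"
[4,7] NP/N  >  k=6
[7,8] (PP\N)\(NP/N)  lex  "here"
[4,8] PP\N  <  k=7
[3,8] PP  <  k=4
[0,8] S  >  k=3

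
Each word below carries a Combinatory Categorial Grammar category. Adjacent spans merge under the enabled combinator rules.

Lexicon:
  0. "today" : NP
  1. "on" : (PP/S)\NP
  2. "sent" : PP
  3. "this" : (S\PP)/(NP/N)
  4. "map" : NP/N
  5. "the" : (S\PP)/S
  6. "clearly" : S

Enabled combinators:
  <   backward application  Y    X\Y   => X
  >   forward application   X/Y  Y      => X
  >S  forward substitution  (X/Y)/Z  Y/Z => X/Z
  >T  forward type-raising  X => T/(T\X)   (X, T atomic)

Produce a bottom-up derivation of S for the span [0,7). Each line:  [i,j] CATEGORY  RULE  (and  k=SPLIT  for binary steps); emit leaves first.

[0,1] NP  lex  "today"
[1,2] (PP/S)\NP  lex  "on"
[0,2] PP/S  <  k=1
[2,3] PP  lex  "sent"
[3,4] (S\PP)/(NP/N)  lex  "this"
[4,5] NP/N  lex  "map"
[3,5] S\PP  >  k=4
[2,5] S  <  k=3
[0,5] PP  >  k=2
[5,6] (S\PP)/S  lex  "the"
[6,7] S  lex  "clearly"
[5,7] S\PP  >  k=6
[0,7] S  <  k=5

[0,7] S   <
  [0,5] PP   >
    [0,2] PP/S   <
      [0,1] "today" : NP
      [1,2] "on" : (PP/S)\NP
    [2,5] S   <
      [2,3] "sent" : PP
      [3,5] S\PP   >
        [3,4] "this" : (S\PP)/(NP/N)
        [4,5] "map" : NP/N
  [5,7] S\PP   >
    [5,6] "the" : (S\PP)/S
    [6,7] "clearly" : S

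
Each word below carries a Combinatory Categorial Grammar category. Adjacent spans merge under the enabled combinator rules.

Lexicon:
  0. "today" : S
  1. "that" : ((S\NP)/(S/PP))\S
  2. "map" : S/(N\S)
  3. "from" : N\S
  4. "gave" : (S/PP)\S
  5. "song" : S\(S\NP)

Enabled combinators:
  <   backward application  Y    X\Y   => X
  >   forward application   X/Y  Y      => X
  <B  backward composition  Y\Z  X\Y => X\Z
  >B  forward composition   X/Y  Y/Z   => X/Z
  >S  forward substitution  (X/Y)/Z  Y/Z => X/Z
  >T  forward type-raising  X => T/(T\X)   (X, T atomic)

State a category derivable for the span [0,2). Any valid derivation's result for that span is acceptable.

(S\NP)/(S/PP)

[0,6] S   <
  [0,5] S\NP   >
    [0,2] (S\NP)/(S/PP)   <
      [0,1] "today" : S
      [1,2] "that" : ((S\NP)/(S/PP))\S
    [2,5] S/PP   <
      [2,4] S   >
        [2,3] "map" : S/(N\S)
        [3,4] "from" : N\S
      [4,5] "gave" : (S/PP)\S
  [5,6] "song" : S\(S\NP)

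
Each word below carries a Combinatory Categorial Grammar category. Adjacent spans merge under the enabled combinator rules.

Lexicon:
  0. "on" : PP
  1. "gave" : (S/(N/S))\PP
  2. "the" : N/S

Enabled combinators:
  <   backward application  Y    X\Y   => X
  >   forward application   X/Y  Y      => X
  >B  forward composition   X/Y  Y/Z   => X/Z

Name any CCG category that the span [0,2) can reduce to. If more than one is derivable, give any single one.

S/(N/S)

[0,3] S   >
  [0,2] S/(N/S)   <
    [0,1] "on" : PP
    [1,2] "gave" : (S/(N/S))\PP
  [2,3] "the" : N/S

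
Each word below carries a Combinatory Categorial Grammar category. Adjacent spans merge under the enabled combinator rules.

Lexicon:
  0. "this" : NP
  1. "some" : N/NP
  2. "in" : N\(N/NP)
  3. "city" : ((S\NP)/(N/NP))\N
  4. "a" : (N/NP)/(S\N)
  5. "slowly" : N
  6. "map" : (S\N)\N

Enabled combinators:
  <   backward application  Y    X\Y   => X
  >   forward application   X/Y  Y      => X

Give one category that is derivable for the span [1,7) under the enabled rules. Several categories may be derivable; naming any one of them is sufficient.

[0,7] S   <
  [0,1] "this" : NP
  [1,7] S\NP   >
    [1,4] (S\NP)/(N/NP)   <
      [1,3] N   <
        [1,2] "some" : N/NP
        [2,3] "in" : N\(N/NP)
      [3,4] "city" : ((S\NP)/(N/NP))\N
    [4,7] N/NP   >
      [4,5] "a" : (N/NP)/(S\N)
      [5,7] S\N   <
        [5,6] "slowly" : N
        [6,7] "map" : (S\N)\N

S\NP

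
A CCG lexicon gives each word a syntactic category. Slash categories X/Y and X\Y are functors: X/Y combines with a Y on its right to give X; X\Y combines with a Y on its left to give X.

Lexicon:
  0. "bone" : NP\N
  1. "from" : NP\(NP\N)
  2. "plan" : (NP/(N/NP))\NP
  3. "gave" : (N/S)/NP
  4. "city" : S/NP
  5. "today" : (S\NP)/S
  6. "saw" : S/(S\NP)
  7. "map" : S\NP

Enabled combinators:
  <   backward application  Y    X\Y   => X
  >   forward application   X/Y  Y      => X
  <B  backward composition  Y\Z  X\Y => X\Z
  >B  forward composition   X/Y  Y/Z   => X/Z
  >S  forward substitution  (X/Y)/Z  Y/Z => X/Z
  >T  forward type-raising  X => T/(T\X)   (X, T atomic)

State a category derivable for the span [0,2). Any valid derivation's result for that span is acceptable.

[0,8] S   <
  [0,5] NP   >
    [0,3] NP/(N/NP)   <
      [0,2] NP   <
        [0,1] "bone" : NP\N
        [1,2] "from" : NP\(NP\N)
      [2,3] "plan" : (NP/(N/NP))\NP
    [3,5] N/NP   >S
      [3,4] "gave" : (N/S)/NP
      [4,5] "city" : S/NP
  [5,8] S\NP   >
    [5,6] "today" : (S\NP)/S
    [6,8] S   >
      [6,7] "saw" : S/(S\NP)
      [7,8] "map" : S\NP

NP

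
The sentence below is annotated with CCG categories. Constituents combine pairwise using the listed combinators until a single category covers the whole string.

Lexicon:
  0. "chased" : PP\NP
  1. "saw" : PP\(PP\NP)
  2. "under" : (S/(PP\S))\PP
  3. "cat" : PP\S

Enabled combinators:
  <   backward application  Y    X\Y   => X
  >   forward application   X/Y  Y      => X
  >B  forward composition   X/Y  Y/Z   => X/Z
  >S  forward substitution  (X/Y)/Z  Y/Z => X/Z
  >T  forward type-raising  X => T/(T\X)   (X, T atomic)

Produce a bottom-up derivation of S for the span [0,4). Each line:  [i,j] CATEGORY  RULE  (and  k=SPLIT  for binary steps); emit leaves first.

[0,4] S   >
  [0,3] S/(PP\S)   <
    [0,2] PP   <
      [0,1] "chased" : PP\NP
      [1,2] "saw" : PP\(PP\NP)
    [2,3] "under" : (S/(PP\S))\PP
  [3,4] "cat" : PP\S

[0,1] PP\NP  lex  "chased"
[1,2] PP\(PP\NP)  lex  "saw"
[0,2] PP  <  k=1
[2,3] (S/(PP\S))\PP  lex  "under"
[0,3] S/(PP\S)  <  k=2
[3,4] PP\S  lex  "cat"
[0,4] S  >  k=3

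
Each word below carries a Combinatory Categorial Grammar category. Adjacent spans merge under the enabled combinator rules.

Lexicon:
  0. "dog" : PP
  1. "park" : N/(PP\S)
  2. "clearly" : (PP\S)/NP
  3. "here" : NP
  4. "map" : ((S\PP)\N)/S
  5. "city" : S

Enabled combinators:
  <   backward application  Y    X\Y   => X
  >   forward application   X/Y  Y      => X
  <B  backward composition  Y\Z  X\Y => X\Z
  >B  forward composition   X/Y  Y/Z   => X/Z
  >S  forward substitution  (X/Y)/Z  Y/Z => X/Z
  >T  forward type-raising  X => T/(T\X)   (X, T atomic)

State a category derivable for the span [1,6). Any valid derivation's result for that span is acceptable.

[0,6] S   <
  [0,1] "dog" : PP
  [1,6] S\PP   <
    [1,4] N   >
      [1,2] "park" : N/(PP\S)
      [2,4] PP\S   >
        [2,3] "clearly" : (PP\S)/NP
        [3,4] "here" : NP
    [4,6] (S\PP)\N   >
      [4,5] "map" : ((S\PP)\N)/S
      [5,6] "city" : S

S\PP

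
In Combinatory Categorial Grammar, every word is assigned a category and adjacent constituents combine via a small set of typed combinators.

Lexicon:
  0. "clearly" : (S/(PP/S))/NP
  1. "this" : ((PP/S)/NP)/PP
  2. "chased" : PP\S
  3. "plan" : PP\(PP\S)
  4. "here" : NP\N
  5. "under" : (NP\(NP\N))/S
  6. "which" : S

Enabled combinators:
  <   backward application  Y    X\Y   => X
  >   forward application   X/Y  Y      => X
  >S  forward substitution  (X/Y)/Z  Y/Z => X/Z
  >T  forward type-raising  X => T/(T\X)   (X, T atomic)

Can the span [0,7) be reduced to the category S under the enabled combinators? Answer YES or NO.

[0,7] S   >
  [0,4] S/NP   >S
    [0,1] "clearly" : (S/(PP/S))/NP
    [1,4] (PP/S)/NP   >
      [1,2] "this" : ((PP/S)/NP)/PP
      [2,4] PP   <
        [2,3] "chased" : PP\S
        [3,4] "plan" : PP\(PP\S)
  [4,7] NP   <
    [4,5] "here" : NP\N
    [5,7] NP\(NP\N)   >
      [5,6] "under" : (NP\(NP\N))/S
      [6,7] "which" : S

YES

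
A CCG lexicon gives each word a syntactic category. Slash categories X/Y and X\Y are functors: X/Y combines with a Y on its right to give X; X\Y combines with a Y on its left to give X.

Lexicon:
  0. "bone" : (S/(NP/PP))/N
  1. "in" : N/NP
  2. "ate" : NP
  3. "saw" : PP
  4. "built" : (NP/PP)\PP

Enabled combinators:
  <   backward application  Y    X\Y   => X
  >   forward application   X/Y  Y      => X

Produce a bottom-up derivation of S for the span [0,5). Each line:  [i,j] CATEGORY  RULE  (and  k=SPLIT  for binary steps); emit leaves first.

[0,5] S   >
  [0,3] S/(NP/PP)   >
    [0,1] "bone" : (S/(NP/PP))/N
    [1,3] N   >
      [1,2] "in" : N/NP
      [2,3] "ate" : NP
  [3,5] NP/PP   <
    [3,4] "saw" : PP
    [4,5] "built" : (NP/PP)\PP

[0,1] (S/(NP/PP))/N  lex  "bone"
[1,2] N/NP  lex  "in"
[2,3] NP  lex  "ate"
[1,3] N  >  k=2
[0,3] S/(NP/PP)  >  k=1
[3,4] PP  lex  "saw"
[4,5] (NP/PP)\PP  lex  "built"
[3,5] NP/PP  <  k=4
[0,5] S  >  k=3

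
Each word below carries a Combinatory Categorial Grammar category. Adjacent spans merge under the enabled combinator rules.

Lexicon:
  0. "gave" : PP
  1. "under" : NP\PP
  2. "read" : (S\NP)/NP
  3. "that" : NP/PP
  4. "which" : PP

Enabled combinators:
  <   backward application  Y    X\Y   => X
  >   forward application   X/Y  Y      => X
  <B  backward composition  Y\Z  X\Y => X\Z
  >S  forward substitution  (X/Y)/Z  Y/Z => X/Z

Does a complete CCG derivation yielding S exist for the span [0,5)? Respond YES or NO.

[0,5] S   <
  [0,2] NP   <
    [0,1] "gave" : PP
    [1,2] "under" : NP\PP
  [2,5] S\NP   >
    [2,3] "read" : (S\NP)/NP
    [3,5] NP   >
      [3,4] "that" : NP/PP
      [4,5] "which" : PP

YES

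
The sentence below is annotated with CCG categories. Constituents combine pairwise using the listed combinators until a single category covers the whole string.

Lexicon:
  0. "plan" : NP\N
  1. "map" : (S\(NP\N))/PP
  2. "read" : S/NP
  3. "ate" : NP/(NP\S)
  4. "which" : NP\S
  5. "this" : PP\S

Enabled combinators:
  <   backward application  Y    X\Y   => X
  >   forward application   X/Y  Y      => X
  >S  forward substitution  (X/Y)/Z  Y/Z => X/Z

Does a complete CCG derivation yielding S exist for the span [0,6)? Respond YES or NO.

[0,6] S   <
  [0,1] "plan" : NP\N
  [1,6] S\(NP\N)   >
    [1,2] "map" : (S\(NP\N))/PP
    [2,6] PP   <
      [2,5] S   >
        [2,3] "read" : S/NP
        [3,5] NP   >
          [3,4] "ate" : NP/(NP\S)
          [4,5] "which" : NP\S
      [5,6] "this" : PP\S

YES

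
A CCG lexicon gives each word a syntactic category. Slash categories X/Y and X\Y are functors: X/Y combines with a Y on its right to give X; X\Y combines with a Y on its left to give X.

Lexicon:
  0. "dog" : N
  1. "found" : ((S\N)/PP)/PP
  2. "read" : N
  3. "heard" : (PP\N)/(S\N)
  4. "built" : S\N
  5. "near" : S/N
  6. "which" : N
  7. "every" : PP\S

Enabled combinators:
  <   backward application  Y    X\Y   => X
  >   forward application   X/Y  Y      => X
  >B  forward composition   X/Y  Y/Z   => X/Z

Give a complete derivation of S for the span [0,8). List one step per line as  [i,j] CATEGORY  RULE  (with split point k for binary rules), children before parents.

[0,8] S   <
  [0,1] "dog" : N
  [1,8] S\N   >
    [1,5] (S\N)/PP   >
      [1,2] "found" : ((S\N)/PP)/PP
      [2,5] PP   <
        [2,3] "read" : N
        [3,5] PP\N   >
          [3,4] "heard" : (PP\N)/(S\N)
          [4,5] "built" : S\N
    [5,8] PP   <
      [5,7] S   >
        [5,6] "near" : S/N
        [6,7] "which" : N
      [7,8] "every" : PP\S

[0,1] N  lex  "dog"
[1,2] ((S\N)/PP)/PP  lex  "found"
[2,3] N  lex  "read"
[3,4] (PP\N)/(S\N)  lex  "heard"
[4,5] S\N  lex  "built"
[3,5] PP\N  >  k=4
[2,5] PP  <  k=3
[1,5] (S\N)/PP  >  k=2
[5,6] S/N  lex  "near"
[6,7] N  lex  "which"
[5,7] S  >  k=6
[7,8] PP\S  lex  "every"
[5,8] PP  <  k=7
[1,8] S\N  >  k=5
[0,8] S  <  k=1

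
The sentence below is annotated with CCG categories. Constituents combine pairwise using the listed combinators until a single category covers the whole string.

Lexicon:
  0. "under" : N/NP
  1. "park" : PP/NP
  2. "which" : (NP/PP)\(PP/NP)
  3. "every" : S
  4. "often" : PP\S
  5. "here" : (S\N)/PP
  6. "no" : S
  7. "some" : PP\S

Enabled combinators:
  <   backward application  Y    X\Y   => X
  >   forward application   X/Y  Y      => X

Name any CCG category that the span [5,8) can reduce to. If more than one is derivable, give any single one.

[0,8] S   <
  [0,5] N   >
    [0,1] "under" : N/NP
    [1,5] NP   >
      [1,3] NP/PP   <
        [1,2] "park" : PP/NP
        [2,3] "which" : (NP/PP)\(PP/NP)
      [3,5] PP   <
        [3,4] "every" : S
        [4,5] "often" : PP\S
  [5,8] S\N   >
    [5,6] "here" : (S\N)/PP
    [6,8] PP   <
      [6,7] "no" : S
      [7,8] "some" : PP\S

S\N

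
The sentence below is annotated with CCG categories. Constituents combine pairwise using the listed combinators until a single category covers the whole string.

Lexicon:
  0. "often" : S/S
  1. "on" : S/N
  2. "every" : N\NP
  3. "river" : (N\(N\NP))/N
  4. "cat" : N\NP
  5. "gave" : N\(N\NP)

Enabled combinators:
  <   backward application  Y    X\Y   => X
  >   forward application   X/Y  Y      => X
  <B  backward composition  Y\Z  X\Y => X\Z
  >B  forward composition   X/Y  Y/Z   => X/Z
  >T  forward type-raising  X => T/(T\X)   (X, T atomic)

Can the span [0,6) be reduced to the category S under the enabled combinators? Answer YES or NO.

YES

[0,6] S   >
  [0,2] S/N   >B
    [0,1] "often" : S/S
    [1,2] "on" : S/N
  [2,6] N   <
    [2,3] "every" : N\NP
    [3,6] N\(N\NP)   >
      [3,4] "river" : (N\(N\NP))/N
      [4,6] N   <
        [4,5] "cat" : N\NP
        [5,6] "gave" : N\(N\NP)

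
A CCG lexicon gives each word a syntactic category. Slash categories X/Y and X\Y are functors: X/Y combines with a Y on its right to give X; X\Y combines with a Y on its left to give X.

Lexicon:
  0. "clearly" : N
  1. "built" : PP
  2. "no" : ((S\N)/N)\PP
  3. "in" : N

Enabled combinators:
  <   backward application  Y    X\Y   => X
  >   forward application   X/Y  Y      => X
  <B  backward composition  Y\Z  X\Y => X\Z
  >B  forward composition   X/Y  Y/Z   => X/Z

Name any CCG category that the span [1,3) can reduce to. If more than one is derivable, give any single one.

(S\N)/N

[0,4] S   <
  [0,1] "clearly" : N
  [1,4] S\N   >
    [1,3] (S\N)/N   <
      [1,2] "built" : PP
      [2,3] "no" : ((S\N)/N)\PP
    [3,4] "in" : N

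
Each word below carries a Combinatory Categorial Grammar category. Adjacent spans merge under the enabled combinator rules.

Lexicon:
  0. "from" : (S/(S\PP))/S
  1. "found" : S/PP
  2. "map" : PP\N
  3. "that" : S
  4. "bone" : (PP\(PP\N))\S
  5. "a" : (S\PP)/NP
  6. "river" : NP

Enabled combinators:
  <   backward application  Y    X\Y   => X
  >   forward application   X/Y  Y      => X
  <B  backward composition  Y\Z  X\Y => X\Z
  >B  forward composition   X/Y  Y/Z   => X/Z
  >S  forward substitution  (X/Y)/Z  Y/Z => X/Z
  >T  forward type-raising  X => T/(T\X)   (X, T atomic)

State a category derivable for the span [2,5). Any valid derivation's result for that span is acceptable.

[0,7] S   >
  [0,5] S/(S\PP)   >
    [0,1] "from" : (S/(S\PP))/S
    [1,5] S   >
      [1,2] "found" : S/PP
      [2,5] PP   <
        [2,3] "map" : PP\N
        [3,5] PP\(PP\N)   <
          [3,4] "that" : S
          [4,5] "bone" : (PP\(PP\N))\S
  [5,7] S\PP   >
    [5,6] "a" : (S\PP)/NP
    [6,7] "river" : NP

PP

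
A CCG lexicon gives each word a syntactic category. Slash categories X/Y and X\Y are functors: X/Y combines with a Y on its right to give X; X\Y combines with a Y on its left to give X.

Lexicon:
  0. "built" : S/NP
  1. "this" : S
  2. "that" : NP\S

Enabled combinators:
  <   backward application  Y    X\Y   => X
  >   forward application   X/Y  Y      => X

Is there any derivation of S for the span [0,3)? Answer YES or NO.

YES

[0,3] S   >
  [0,1] "built" : S/NP
  [1,3] NP   <
    [1,2] "this" : S
    [2,3] "that" : NP\S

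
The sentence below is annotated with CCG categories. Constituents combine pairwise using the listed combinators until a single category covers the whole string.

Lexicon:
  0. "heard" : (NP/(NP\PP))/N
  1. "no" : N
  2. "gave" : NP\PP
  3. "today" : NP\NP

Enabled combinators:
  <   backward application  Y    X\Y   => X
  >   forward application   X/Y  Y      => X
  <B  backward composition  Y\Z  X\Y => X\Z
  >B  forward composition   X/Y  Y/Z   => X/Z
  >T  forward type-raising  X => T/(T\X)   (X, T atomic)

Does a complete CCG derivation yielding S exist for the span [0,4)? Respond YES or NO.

(NP/(NP\PP))/N N NP\PP NP\NP
CKY chart[0,4] = {N/(N\NP), NP, NP/(NP\NP), PP/(PP\NP), S/(S\NP)}; S ∉ chart

NO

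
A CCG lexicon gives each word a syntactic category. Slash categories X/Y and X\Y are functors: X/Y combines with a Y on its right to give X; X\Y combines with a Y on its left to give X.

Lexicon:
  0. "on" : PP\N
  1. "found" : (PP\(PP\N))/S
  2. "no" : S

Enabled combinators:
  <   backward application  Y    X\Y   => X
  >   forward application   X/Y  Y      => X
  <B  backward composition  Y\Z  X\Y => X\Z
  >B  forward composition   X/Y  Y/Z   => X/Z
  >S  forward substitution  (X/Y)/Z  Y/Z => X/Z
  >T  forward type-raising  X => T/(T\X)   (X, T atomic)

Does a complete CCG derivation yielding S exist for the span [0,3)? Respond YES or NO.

NO

PP\N (PP\(PP\N))/S S
CKY chart[0,3] = {N/(N\PP), NP/(NP\PP), PP, PP/(PP\PP), S/(S\PP)}; S ∉ chart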